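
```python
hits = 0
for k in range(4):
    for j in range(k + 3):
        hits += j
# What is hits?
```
Trace:
  hits=0
  hits=0, k=0, j=0
  hits=1, k=0, j=1
  hits=3, k=0, j=2
  hits=3, k=1, j=0
  hits=4, k=1, j=1
  hits=6, k=1, j=2
  hits=9, k=1, j=3
  hits=9, k=2, j=0
  hits=10, k=2, j=1
  hits=12, k=2, j=2
  hits=15, k=2, j=3
  hits=19, k=2, j=4
  hits=19, k=3, j=0
  hits=20, k=3, j=1
  hits=22, k=3, j=2
  hits=25, k=3, j=3
  hits=29, k=3, j=4
  hits=34, k=3, j=5

Final answer: 34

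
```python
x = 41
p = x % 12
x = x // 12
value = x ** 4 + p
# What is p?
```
Trace:
  x=41
  x=41, p=5
  x=3, p=5
  x=3, p=5, value=86

Final answer: 5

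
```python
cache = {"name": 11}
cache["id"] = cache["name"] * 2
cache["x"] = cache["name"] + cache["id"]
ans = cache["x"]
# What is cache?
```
Trace:
  cache={'name': 11}
  cache={'name': 11, 'id': 22}
  cache={'name': 11, 'id': 22, 'x': 33}
  cache={'name': 11, 'id': 22, 'x': 33}, ans=33

Final answer: {'name': 11, 'id': 22, 'x': 33}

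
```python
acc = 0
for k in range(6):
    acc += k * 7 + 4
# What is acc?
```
Trace:
  acc=0
  acc=4, k=0
  acc=15, k=1
  acc=33, k=2
  acc=58, k=3
  acc=90, k=4
  acc=129, k=5

Final answer: 129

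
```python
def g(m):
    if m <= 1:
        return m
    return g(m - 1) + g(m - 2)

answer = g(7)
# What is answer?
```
Call trace (a repeated sub-call is expanded the first time; later identical calls just restate its return value):
g(m=7)
  g(m=6)
    g(m=5)
      g(m=4)
        g(m=3)
          g(m=2)
            g(m=1)
            -> return 1
            g(m=0)
            -> return 0
          -> return 1
          g(m=1)
          -> return 1
        -> return 2
        g(m=2) -> return 1  (same call as traced above)
      -> return 3
      g(m=3) -> return 2  (same call as traced above)
    -> return 5
    g(m=4) -> return 3  (same call as traced above)
  -> return 8
  g(m=5) -> return 5  (same call as traced above)
-> return 13

Final answer: 13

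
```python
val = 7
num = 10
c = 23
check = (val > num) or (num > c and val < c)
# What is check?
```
Trace:
  val=7
  val=7, num=10
  val=7, num=10, c=23
  val=7, num=10, c=23, check=False

Final answer: False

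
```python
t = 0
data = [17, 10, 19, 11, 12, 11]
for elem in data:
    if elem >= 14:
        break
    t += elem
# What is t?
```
Trace:
  t=0
  t=0, elem=17

Final answer: 0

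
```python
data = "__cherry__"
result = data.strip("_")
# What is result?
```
Trace:
  data='__cherry__'
  data='__cherry__', result='cherry'

Final answer: 'cherry'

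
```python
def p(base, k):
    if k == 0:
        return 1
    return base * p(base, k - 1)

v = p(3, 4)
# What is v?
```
Call trace:
p(base=3, k=4)
  p(base=3, k=3)
    p(base=3, k=2)
      p(base=3, k=1)
        p(base=3, k=0)
        -> return 1
      -> return 3
    -> return 9
  -> return 27
-> return 81

Final answer: 81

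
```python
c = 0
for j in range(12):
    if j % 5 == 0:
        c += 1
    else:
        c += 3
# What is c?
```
Trace:
  c=0
  c=1, j=0
  c=4, j=1
  c=7, j=2
  c=10, j=3
  c=13, j=4
  c=14, j=5
  c=17, j=6
  c=20, j=7
  c=23, j=8
  c=26, j=9
  c=27, j=10
  c=30, j=11

Final answer: 30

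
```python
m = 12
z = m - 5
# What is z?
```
Trace:
  m=12
  m=12, z=7

Final answer: 7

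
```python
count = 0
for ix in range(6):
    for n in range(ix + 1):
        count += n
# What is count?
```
Trace:
  count=0
  count=0, ix=0, n=0
  count=0, ix=1, n=0
  count=1, ix=1, n=1
  count=1, ix=2, n=0
  count=2, ix=2, n=1
  count=4, ix=2, n=2
  count=4, ix=3, n=0
  count=5, ix=3, n=1
  count=7, ix=3, n=2
  count=10, ix=3, n=3
  count=10, ix=4, n=0
  count=11, ix=4, n=1
  count=13, ix=4, n=2
  count=16, ix=4, n=3
  count=20, ix=4, n=4
  count=20, ix=5, n=0
  count=21, ix=5, n=1
  count=23, ix=5, n=2
  count=26, ix=5, n=3
  count=30, ix=5, n=4
  count=35, ix=5, n=5

Final answer: 35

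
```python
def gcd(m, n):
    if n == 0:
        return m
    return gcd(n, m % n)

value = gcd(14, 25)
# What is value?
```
Call trace:
gcd(m=14, n=25)
  gcd(m=25, n=14)
    gcd(m=14, n=11)
      gcd(m=11, n=3)
        gcd(m=3, n=2)
          gcd(m=2, n=1)
            gcd(m=1, n=0)
            -> return 1
          -> return 1
        -> return 1
      -> return 1
    -> return 1
  -> return 1
-> return 1

Final answer: 1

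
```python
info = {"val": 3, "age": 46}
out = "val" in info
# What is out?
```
Trace:
  info={'val': 3, 'age': 46}
  info={'val': 3, 'age': 46}, out=True

Final answer: True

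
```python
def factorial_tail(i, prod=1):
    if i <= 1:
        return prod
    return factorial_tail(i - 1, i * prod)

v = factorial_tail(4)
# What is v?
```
Call trace:
factorial_tail(i=4, prod=1)
  factorial_tail(i=3, prod=4)
    factorial_tail(i=2, prod=12)
      factorial_tail(i=1, prod=24)
      -> return 24
    -> return 24
  -> return 24
-> return 24

Final answer: 24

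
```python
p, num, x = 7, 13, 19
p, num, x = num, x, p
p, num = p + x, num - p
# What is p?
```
Trace:
  p=7, num=13, x=19
  p=13, num=19, x=7
  p=20, num=6, x=7

Final answer: 20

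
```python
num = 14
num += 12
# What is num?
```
Trace:
  num=14
  num=26

Final answer: 26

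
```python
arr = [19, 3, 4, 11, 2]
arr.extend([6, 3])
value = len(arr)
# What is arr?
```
Trace:
  arr=[19, 3, 4, 11, 2]
  arr=[19, 3, 4, 11, 2, 6, 3]
  arr=[19, 3, 4, 11, 2, 6, 3], value=7

Final answer: [19, 3, 4, 11, 2, 6, 3]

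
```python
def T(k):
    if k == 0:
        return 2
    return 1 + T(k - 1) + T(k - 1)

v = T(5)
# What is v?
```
Call trace (a repeated sub-call is expanded the first time; later identical calls just restate its return value):
T(k=5)
  T(k=4)
    T(k=3)
      T(k=2)
        T(k=1)
          T(k=0)
          -> return 2
          T(k=0)
          -> return 2
        -> return 5
        T(k=1) -> return 5  (same call as traced above)
      -> return 11
      T(k=2) -> return 11  (same call as traced above)
    -> return 23
    T(k=3) -> return 23  (same call as traced above)
  -> return 47
  T(k=4) -> return 47  (same call as traced above)
-> return 95

Final answer: 95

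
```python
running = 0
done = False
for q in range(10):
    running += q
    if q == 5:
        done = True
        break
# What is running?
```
Trace:
  running=0
  running=0, done=False
  running=0, done=False, q=0
  running=1, done=False, q=1
  running=3, done=False, q=2
  running=6, done=False, q=3
  running=10, done=False, q=4
  running=15, done=True, q=5

Final answer: 15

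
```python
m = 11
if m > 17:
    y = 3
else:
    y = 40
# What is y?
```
Trace:
  m=11
  m=11, y=40

Final answer: 40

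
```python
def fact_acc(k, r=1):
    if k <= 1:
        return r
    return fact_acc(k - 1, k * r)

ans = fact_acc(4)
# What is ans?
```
Call trace:
fact_acc(k=4, r=1)
  fact_acc(k=3, r=4)
    fact_acc(k=2, r=12)
      fact_acc(k=1, r=24)
      -> return 24
    -> return 24
  -> return 24
-> return 24

Final answer: 24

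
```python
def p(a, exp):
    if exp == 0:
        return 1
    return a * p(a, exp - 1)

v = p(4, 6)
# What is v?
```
Call trace:
p(a=4, exp=6)
  p(a=4, exp=5)
    p(a=4, exp=4)
      p(a=4, exp=3)
        p(a=4, exp=2)
          p(a=4, exp=1)
            p(a=4, exp=0)
            -> return 1
          -> return 4
        -> return 16
      -> return 64
    -> return 256
  -> return 1024
-> return 4096

Final answer: 4096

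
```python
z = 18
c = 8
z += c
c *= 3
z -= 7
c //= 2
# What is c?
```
Trace:
  z=18
  z=18, c=8
  z=26, c=8
  z=26, c=24
  z=19, c=24
  z=19, c=12

Final answer: 12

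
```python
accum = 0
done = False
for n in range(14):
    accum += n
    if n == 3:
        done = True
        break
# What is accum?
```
Trace:
  accum=0
  accum=0, done=False
  accum=0, done=False, n=0
  accum=1, done=False, n=1
  accum=3, done=False, n=2
  accum=6, done=True, n=3

Final answer: 6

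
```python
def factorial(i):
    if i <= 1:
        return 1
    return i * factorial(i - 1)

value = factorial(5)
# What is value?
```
Call trace:
factorial(i=5)
  factorial(i=4)
    factorial(i=3)
      factorial(i=2)
        factorial(i=1)
        -> return 1
      -> return 2
    -> return 6
  -> return 24
-> return 120

Final answer: 120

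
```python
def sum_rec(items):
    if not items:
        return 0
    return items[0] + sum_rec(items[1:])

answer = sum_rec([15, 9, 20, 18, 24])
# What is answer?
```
Call trace:
sum_rec(items=[15, 9, 20, 18, 24])
  sum_rec(items=[9, 20, 18, 24])
    sum_rec(items=[20, 18, 24])
      sum_rec(items=[18, 24])
        sum_rec(items=[24])
          sum_rec(items=[])
          -> return 0
        -> return 24
      -> return 42
    -> return 62
  -> return 71
-> return 86

Final answer: 86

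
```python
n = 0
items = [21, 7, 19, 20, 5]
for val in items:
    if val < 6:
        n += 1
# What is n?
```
Trace:
  n=0
  n=0, val=21
  n=0, val=7
  n=0, val=19
  n=0, val=20
  n=1, val=5

Final answer: 1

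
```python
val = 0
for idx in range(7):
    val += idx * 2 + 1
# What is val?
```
Trace:
  val=0
  val=1, idx=0
  val=4, idx=1
  val=9, idx=2
  val=16, idx=3
  val=25, idx=4
  val=36, idx=5
  val=49, idx=6

Final answer: 49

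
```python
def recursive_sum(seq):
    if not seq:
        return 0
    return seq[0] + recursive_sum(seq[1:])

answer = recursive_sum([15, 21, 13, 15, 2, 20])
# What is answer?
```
Call trace:
recursive_sum(seq=[15, 21, 13, 15, 2, 20])
  recursive_sum(seq=[21, 13, 15, 2, 20])
    recursive_sum(seq=[13, 15, 2, 20])
      recursive_sum(seq=[15, 2, 20])
        recursive_sum(seq=[2, 20])
          recursive_sum(seq=[20])
            recursive_sum(seq=[])
            -> return 0
          -> return 20
        -> return 22
      -> return 37
    -> return 50
  -> return 71
-> return 86

Final answer: 86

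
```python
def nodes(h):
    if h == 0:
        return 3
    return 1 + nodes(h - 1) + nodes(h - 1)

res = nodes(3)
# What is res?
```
Call trace (a repeated sub-call is expanded the first time; later identical calls just restate its return value):
nodes(h=3)
  nodes(h=2)
    nodes(h=1)
      nodes(h=0)
      -> return 3
      nodes(h=0)
      -> return 3
    -> return 7
    nodes(h=1) -> return 7  (same call as traced above)
  -> return 15
  nodes(h=2) -> return 15  (same call as traced above)
-> return 31

Final answer: 31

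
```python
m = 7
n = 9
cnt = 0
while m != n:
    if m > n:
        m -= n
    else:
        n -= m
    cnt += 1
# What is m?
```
Trace:
  m=7
  m=7, n=9
  m=7, n=9, cnt=0
  m=7, n=2, cnt=1
  m=5, n=2, cnt=2
  m=3, n=2, cnt=3
  m=1, n=2, cnt=4
  m=1, n=1, cnt=5

Final answer: 1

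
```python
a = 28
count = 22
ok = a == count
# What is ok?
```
Trace:
  a=28
  a=28, count=22
  a=28, count=22, ok=False

Final answer: False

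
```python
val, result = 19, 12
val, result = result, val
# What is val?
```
Trace:
  val=19, result=12
  val=12, result=19

Final answer: 12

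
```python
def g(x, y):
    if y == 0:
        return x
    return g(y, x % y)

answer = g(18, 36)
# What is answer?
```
Call trace:
g(x=18, y=36)
  g(x=36, y=18)
    g(x=18, y=0)
    -> return 18
  -> return 18
-> return 18

Final answer: 18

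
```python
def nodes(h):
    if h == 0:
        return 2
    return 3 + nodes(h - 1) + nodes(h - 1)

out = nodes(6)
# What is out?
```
Call trace (a repeated sub-call is expanded the first time; later identical calls just restate its return value):
nodes(h=6)
  nodes(h=5)
    nodes(h=4)
      nodes(h=3)
        nodes(h=2)
          nodes(h=1)
            nodes(h=0)
            -> return 2
            nodes(h=0)
            -> return 2
          -> return 7
          nodes(h=1) -> return 7  (same call as traced above)
        -> return 17
        nodes(h=2) -> return 17  (same call as traced above)
      -> return 37
      nodes(h=3) -> return 37  (same call as traced above)
    -> return 77
    nodes(h=4) -> return 77  (same call as traced above)
  -> return 157
  nodes(h=5) -> return 157  (same call as traced above)
-> return 317

Final answer: 317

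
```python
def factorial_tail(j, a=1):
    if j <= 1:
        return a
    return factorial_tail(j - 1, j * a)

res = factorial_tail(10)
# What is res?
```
Call trace:
factorial_tail(j=10, a=1)
  factorial_tail(j=9, a=10)
    factorial_tail(j=8, a=90)
      factorial_tail(j=7, a=720)
        factorial_tail(j=6, a=5040)
          factorial_tail(j=5, a=30240)
            factorial_tail(j=4, a=151200)
              factorial_tail(j=3, a=604800)
                factorial_tail(j=2, a=1814400)
                  factorial_tail(j=1, a=3628800)
                  -> return 3628800
                -> return 3628800
              -> return 3628800
            -> return 3628800
          -> return 3628800
        -> return 3628800
      -> return 3628800
    -> return 3628800
  -> return 3628800
-> return 3628800

Final answer: 3628800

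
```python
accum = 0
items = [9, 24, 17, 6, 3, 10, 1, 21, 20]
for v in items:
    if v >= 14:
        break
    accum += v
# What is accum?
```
Trace:
  accum=0
  accum=9, v=9
  accum=9, v=24

Final answer: 9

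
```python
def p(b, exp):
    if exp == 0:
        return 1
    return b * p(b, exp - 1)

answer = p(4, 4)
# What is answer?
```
Call trace:
p(b=4, exp=4)
  p(b=4, exp=3)
    p(b=4, exp=2)
      p(b=4, exp=1)
        p(b=4, exp=0)
        -> return 1
      -> return 4
    -> return 16
  -> return 64
-> return 256

Final answer: 256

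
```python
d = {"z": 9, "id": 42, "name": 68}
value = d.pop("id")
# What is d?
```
Trace:
  d={'z': 9, 'id': 42, 'name': 68}
  d={'z': 9, 'name': 68}, value=42

Final answer: {'z': 9, 'name': 68}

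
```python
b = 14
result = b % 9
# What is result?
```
Trace:
  b=14
  b=14, result=5

Final answer: 5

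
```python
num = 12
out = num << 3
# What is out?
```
Trace:
  num=12
  num=12, out=96

Final answer: 96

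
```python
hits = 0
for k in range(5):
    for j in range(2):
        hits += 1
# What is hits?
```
Trace:
  hits=0
  hits=1, k=0, j=0
  hits=2, k=0, j=1
  hits=3, k=1, j=0
  hits=4, k=1, j=1
  hits=5, k=2, j=0
  hits=6, k=2, j=1
  hits=7, k=3, j=0
  hits=8, k=3, j=1
  hits=9, k=4, j=0
  hits=10, k=4, j=1

Final answer: 10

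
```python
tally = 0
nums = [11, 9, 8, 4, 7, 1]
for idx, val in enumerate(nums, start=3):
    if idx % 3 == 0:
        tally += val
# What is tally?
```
Trace:
  tally=0
  tally=11, idx=3, val=11
  tally=11, idx=4, val=9
  tally=11, idx=5, val=8
  tally=15, idx=6, val=4
  tally=15, idx=7, val=7
  tally=15, idx=8, val=1

Final answer: 15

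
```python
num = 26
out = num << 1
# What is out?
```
Trace:
  num=26
  num=26, out=52

Final answer: 52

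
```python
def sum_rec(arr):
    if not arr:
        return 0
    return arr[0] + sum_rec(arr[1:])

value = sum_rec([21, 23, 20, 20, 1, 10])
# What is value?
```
Call trace:
sum_rec(arr=[21, 23, 20, 20, 1, 10])
  sum_rec(arr=[23, 20, 20, 1, 10])
    sum_rec(arr=[20, 20, 1, 10])
      sum_rec(arr=[20, 1, 10])
        sum_rec(arr=[1, 10])
          sum_rec(arr=[10])
            sum_rec(arr=[])
            -> return 0
          -> return 10
        -> return 11
      -> return 31
    -> return 51
  -> return 74
-> return 95

Final answer: 95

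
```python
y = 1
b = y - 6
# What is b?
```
Trace:
  y=1
  y=1, b=-5

Final answer: -5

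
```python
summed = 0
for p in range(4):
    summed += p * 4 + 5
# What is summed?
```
Trace:
  summed=0
  summed=5, p=0
  summed=14, p=1
  summed=27, p=2
  summed=44, p=3

Final answer: 44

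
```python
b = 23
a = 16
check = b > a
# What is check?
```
Trace:
  b=23
  b=23, a=16
  b=23, a=16, check=True

Final answer: True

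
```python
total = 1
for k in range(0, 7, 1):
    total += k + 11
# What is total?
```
Trace:
  total=1
  total=12, k=0
  total=24, k=1
  total=37, k=2
  total=51, k=3
  total=66, k=4
  total=82, k=5
  total=99, k=6

Final answer: 99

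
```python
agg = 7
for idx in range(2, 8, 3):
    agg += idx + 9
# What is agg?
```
Trace:
  agg=7
  agg=18, idx=2
  agg=32, idx=5

Final answer: 32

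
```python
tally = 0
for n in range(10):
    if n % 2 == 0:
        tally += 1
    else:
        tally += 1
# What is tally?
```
Trace:
  tally=0
  tally=1, n=0
  tally=2, n=1
  tally=3, n=2
  tally=4, n=3
  tally=5, n=4
  tally=6, n=5
  tally=7, n=6
  tally=8, n=7
  tally=9, n=8
  tally=10, n=9

Final answer: 10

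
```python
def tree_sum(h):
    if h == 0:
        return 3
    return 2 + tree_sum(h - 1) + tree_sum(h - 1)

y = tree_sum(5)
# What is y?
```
Call trace (a repeated sub-call is expanded the first time; later identical calls just restate its return value):
tree_sum(h=5)
  tree_sum(h=4)
    tree_sum(h=3)
      tree_sum(h=2)
        tree_sum(h=1)
          tree_sum(h=0)
          -> return 3
          tree_sum(h=0)
          -> return 3
        -> return 8
        tree_sum(h=1) -> return 8  (same call as traced above)
      -> return 18
      tree_sum(h=2) -> return 18  (same call as traced above)
    -> return 38
    tree_sum(h=3) -> return 38  (same call as traced above)
  -> return 78
  tree_sum(h=4) -> return 78  (same call as traced above)
-> return 158

Final answer: 158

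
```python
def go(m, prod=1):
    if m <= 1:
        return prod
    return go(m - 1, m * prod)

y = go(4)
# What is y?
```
Call trace:
go(m=4, prod=1)
  go(m=3, prod=4)
    go(m=2, prod=12)
      go(m=1, prod=24)
      -> return 24
    -> return 24
  -> return 24
-> return 24

Final answer: 24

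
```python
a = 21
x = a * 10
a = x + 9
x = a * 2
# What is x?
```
Trace:
  a=21
  a=21, x=210
  a=219, x=210
  a=219, x=438

Final answer: 438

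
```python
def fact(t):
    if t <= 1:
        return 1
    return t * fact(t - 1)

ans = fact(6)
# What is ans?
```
Call trace:
fact(t=6)
  fact(t=5)
    fact(t=4)
      fact(t=3)
        fact(t=2)
          fact(t=1)
          -> return 1
        -> return 2
      -> return 6
    -> return 24
  -> return 120
-> return 720

Final answer: 720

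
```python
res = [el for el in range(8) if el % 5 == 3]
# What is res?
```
Trace:
  el=0
  el=1
  el=2
  el=3
  el=4
  el=5
  el=6
  el=7
  res=[3]

Final answer: [3]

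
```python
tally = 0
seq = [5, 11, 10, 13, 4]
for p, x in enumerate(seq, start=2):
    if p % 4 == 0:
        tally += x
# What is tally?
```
Trace:
  tally=0
  tally=0, p=2, x=5
  tally=0, p=3, x=11
  tally=10, p=4, x=10
  tally=10, p=5, x=13
  tally=10, p=6, x=4

Final answer: 10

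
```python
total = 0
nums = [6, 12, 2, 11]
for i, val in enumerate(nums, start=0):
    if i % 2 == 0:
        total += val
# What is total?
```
Trace:
  total=0
  total=6, i=0, val=6
  total=6, i=1, val=12
  total=8, i=2, val=2
  total=8, i=3, val=11

Final answer: 8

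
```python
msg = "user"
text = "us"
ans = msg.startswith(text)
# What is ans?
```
Trace:
  msg='user'
  msg='user', text='us'
  msg='user', text='us', ans=True

Final answer: True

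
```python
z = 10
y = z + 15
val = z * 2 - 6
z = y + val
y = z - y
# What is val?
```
Trace:
  z=10
  z=10, y=25
  z=10, y=25, val=14
  z=39, y=25, val=14
  z=39, y=14, val=14

Final answer: 14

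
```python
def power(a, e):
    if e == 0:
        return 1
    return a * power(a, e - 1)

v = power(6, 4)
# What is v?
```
Call trace:
power(a=6, e=4)
  power(a=6, e=3)
    power(a=6, e=2)
      power(a=6, e=1)
        power(a=6, e=0)
        -> return 1
      -> return 6
    -> return 36
  -> return 216
-> return 1296

Final answer: 1296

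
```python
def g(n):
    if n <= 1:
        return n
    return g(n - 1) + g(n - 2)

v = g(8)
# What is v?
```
Call trace (a repeated sub-call is expanded the first time; later identical calls just restate its return value):
g(n=8)
  g(n=7)
    g(n=6)
      g(n=5)
        g(n=4)
          g(n=3)
            g(n=2)
              g(n=1)
              -> return 1
              g(n=0)
              -> return 0
            -> return 1
            g(n=1)
            -> return 1
          -> return 2
          g(n=2) -> return 1  (same call as traced above)
        -> return 3
        g(n=3) -> return 2  (same call as traced above)
      -> return 5
      g(n=4) -> return 3  (same call as traced above)
    -> return 8
    g(n=5) -> return 5  (same call as traced above)
  -> return 13
  g(n=6) -> return 8  (same call as traced above)
-> return 21

Final answer: 21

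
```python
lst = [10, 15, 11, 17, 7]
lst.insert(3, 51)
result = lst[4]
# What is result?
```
Trace:
  lst=[10, 15, 11, 17, 7]
  lst=[10, 15, 11, 51, 17, 7]
  lst=[10, 15, 11, 51, 17, 7], result=17

Final answer: 17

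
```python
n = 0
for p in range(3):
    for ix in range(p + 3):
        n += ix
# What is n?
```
Trace:
  n=0
  n=0, p=0, ix=0
  n=1, p=0, ix=1
  n=3, p=0, ix=2
  n=3, p=1, ix=0
  n=4, p=1, ix=1
  n=6, p=1, ix=2
  n=9, p=1, ix=3
  n=9, p=2, ix=0
  n=10, p=2, ix=1
  n=12, p=2, ix=2
  n=15, p=2, ix=3
  n=19, p=2, ix=4

Final answer: 19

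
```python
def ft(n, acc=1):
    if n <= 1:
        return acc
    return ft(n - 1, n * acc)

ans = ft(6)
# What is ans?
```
Call trace:
ft(n=6, acc=1)
  ft(n=5, acc=6)
    ft(n=4, acc=30)
      ft(n=3, acc=120)
        ft(n=2, acc=360)
          ft(n=1, acc=720)
          -> return 720
        -> return 720
      -> return 720
    -> return 720
  -> return 720
-> return 720

Final answer: 720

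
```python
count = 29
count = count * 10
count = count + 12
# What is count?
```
Trace:
  count=29
  count=290
  count=302

Final answer: 302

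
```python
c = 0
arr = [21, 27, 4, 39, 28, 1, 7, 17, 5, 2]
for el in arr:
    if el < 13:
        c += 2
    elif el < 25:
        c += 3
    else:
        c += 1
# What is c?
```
Trace:
  c=0
  c=3, el=21
  c=4, el=27
  c=6, el=4
  c=7, el=39
  c=8, el=28
  c=10, el=1
  c=12, el=7
  c=15, el=17
  c=17, el=5
  c=19, el=2

Final answer: 19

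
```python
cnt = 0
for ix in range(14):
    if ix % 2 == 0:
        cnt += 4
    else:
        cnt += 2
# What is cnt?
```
Trace:
  cnt=0
  cnt=4, ix=0
  cnt=6, ix=1
  cnt=10, ix=2
  cnt=12, ix=3
  cnt=16, ix=4
  cnt=18, ix=5
  cnt=22, ix=6
  cnt=24, ix=7
  cnt=28, ix=8
  cnt=30, ix=9
  cnt=34, ix=10
  cnt=36, ix=11
  cnt=40, ix=12
  cnt=42, ix=13

Final answer: 42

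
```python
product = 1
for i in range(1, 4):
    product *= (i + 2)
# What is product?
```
Trace:
  product=1
  product=3, i=1
  product=12, i=2
  product=60, i=3

Final answer: 60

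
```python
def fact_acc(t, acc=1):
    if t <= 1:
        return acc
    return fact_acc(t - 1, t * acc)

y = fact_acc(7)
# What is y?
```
Call trace:
fact_acc(t=7, acc=1)
  fact_acc(t=6, acc=7)
    fact_acc(t=5, acc=42)
      fact_acc(t=4, acc=210)
        fact_acc(t=3, acc=840)
          fact_acc(t=2, acc=2520)
            fact_acc(t=1, acc=5040)
            -> return 5040
          -> return 5040
        -> return 5040
      -> return 5040
    -> return 5040
  -> return 5040
-> return 5040

Final answer: 5040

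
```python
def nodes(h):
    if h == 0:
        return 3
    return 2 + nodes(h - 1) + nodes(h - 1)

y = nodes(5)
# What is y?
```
Call trace (a repeated sub-call is expanded the first time; later identical calls just restate its return value):
nodes(h=5)
  nodes(h=4)
    nodes(h=3)
      nodes(h=2)
        nodes(h=1)
          nodes(h=0)
          -> return 3
          nodes(h=0)
          -> return 3
        -> return 8
        nodes(h=1) -> return 8  (same call as traced above)
      -> return 18
      nodes(h=2) -> return 18  (same call as traced above)
    -> return 38
    nodes(h=3) -> return 38  (same call as traced above)
  -> return 78
  nodes(h=4) -> return 78  (same call as traced above)
-> return 158

Final answer: 158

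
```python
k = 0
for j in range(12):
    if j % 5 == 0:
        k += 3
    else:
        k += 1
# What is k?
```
Trace:
  k=0
  k=3, j=0
  k=4, j=1
  k=5, j=2
  k=6, j=3
  k=7, j=4
  k=10, j=5
  k=11, j=6
  k=12, j=7
  k=13, j=8
  k=14, j=9
  k=17, j=10
  k=18, j=11

Final answer: 18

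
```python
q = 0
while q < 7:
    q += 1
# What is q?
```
Trace:
  q=0
  q=1
  q=2
  q=3
  q=4
  q=5
  q=6
  q=7

Final answer: 7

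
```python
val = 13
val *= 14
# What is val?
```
Trace:
  val=13
  val=182

Final answer: 182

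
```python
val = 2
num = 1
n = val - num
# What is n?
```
Trace:
  val=2
  val=2, num=1
  val=2, num=1, n=1

Final answer: 1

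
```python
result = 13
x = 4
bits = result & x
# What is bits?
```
Trace:
  result=13
  result=13, x=4
  result=13, x=4, bits=4

Final answer: 4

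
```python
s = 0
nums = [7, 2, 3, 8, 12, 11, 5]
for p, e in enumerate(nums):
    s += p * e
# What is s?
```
Trace:
  s=0
  s=0, p=0, e=7
  s=2, p=1, e=2
  s=8, p=2, e=3
  s=32, p=3, e=8
  s=80, p=4, e=12
  s=135, p=5, e=11
  s=165, p=6, e=5

Final answer: 165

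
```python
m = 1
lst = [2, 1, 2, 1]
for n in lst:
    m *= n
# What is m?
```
Trace:
  m=1
  m=2, n=2
  m=2, n=1
  m=4, n=2
  m=4, n=1

Final answer: 4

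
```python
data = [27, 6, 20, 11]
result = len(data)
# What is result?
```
Trace:
  data=[27, 6, 20, 11]
  data=[27, 6, 20, 11], result=4

Final answer: 4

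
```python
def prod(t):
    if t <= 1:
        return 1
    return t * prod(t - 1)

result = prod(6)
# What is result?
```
Call trace:
prod(t=6)
  prod(t=5)
    prod(t=4)
      prod(t=3)
        prod(t=2)
          prod(t=1)
          -> return 1
        -> return 2
      -> return 6
    -> return 24
  -> return 120
-> return 720

Final answer: 720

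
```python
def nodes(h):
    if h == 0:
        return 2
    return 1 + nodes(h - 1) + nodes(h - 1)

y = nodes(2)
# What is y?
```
Call trace (a repeated sub-call is expanded the first time; later identical calls just restate its return value):
nodes(h=2)
  nodes(h=1)
    nodes(h=0)
    -> return 2
    nodes(h=0)
    -> return 2
  -> return 5
  nodes(h=1) -> return 5  (same call as traced above)
-> return 11

Final answer: 11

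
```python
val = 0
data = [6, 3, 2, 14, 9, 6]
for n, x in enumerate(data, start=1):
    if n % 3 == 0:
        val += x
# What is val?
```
Trace:
  val=0
  val=0, n=1, x=6
  val=0, n=2, x=3
  val=2, n=3, x=2
  val=2, n=4, x=14
  val=2, n=5, x=9
  val=8, n=6, x=6

Final answer: 8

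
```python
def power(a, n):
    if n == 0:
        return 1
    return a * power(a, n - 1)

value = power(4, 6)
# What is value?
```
Call trace:
power(a=4, n=6)
  power(a=4, n=5)
    power(a=4, n=4)
      power(a=4, n=3)
        power(a=4, n=2)
          power(a=4, n=1)
            power(a=4, n=0)
            -> return 1
          -> return 4
        -> return 16
      -> return 64
    -> return 256
  -> return 1024
-> return 4096

Final answer: 4096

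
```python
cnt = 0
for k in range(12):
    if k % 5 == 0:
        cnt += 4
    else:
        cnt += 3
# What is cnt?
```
Trace:
  cnt=0
  cnt=4, k=0
  cnt=7, k=1
  cnt=10, k=2
  cnt=13, k=3
  cnt=16, k=4
  cnt=20, k=5
  cnt=23, k=6
  cnt=26, k=7
  cnt=29, k=8
  cnt=32, k=9
  cnt=36, k=10
  cnt=39, k=11

Final answer: 39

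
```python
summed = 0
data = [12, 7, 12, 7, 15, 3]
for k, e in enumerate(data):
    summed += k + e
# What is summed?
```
Trace:
  summed=0
  summed=12, k=0, e=12
  summed=20, k=1, e=7
  summed=34, k=2, e=12
  summed=44, k=3, e=7
  summed=63, k=4, e=15
  summed=71, k=5, e=3

Final answer: 71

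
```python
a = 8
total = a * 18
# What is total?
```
Trace:
  a=8
  a=8, total=144

Final answer: 144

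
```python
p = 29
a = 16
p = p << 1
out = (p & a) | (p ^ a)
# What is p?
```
Trace:
  p=29
  p=29, a=16
  p=58, a=16
  p=58, a=16, out=58

Final answer: 58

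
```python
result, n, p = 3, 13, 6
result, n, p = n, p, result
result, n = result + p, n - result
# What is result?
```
Trace:
  result=3, n=13, p=6
  result=13, n=6, p=3
  result=16, n=-7, p=3

Final answer: 16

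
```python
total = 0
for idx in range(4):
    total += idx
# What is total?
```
Trace:
  total=0
  total=0, idx=0
  total=1, idx=1
  total=3, idx=2
  total=6, idx=3

Final answer: 6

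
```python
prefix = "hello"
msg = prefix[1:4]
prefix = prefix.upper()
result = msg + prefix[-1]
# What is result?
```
Trace:
  prefix='hello'
  prefix='hello', msg='ell'
  prefix='HELLO', msg='ell'
  prefix='HELLO', msg='ell', result='ellO'

Final answer: 'ellO'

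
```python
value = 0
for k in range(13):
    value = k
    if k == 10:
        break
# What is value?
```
Trace:
  value=0
  value=0, k=0
  value=1, k=1
  value=2, k=2
  value=3, k=3
  value=4, k=4
  value=5, k=5
  value=6, k=6
  value=7, k=7
  value=8, k=8
  value=9, k=9
  value=10, k=10

Final answer: 10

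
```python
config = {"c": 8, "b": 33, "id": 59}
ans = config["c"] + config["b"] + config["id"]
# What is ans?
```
Trace:
  config={'c': 8, 'b': 33, 'id': 59}
  config={'c': 8, 'b': 33, 'id': 59}, ans=100

Final answer: 100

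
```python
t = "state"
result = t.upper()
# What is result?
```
Trace:
  t='state'
  t='state', result='STATE'

Final answer: 'STATE'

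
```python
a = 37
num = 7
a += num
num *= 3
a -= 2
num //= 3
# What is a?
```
Trace:
  a=37
  a=37, num=7
  a=44, num=7
  a=44, num=21
  a=42, num=21
  a=42, num=7

Final answer: 42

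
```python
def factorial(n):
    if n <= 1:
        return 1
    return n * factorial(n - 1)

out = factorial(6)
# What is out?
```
Call trace:
factorial(n=6)
  factorial(n=5)
    factorial(n=4)
      factorial(n=3)
        factorial(n=2)
          factorial(n=1)
          -> return 1
        -> return 2
      -> return 6
    -> return 24
  -> return 120
-> return 720

Final answer: 720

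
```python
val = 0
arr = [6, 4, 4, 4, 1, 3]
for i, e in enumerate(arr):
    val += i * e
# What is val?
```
Trace:
  val=0
  val=0, i=0, e=6
  val=4, i=1, e=4
  val=12, i=2, e=4
  val=24, i=3, e=4
  val=28, i=4, e=1
  val=43, i=5, e=3

Final answer: 43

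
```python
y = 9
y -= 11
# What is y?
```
Trace:
  y=9
  y=-2

Final answer: -2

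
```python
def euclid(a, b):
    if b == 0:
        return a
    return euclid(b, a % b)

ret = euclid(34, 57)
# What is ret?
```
Call trace:
euclid(a=34, b=57)
  euclid(a=57, b=34)
    euclid(a=34, b=23)
      euclid(a=23, b=11)
        euclid(a=11, b=1)
          euclid(a=1, b=0)
          -> return 1
        -> return 1
      -> return 1
    -> return 1
  -> return 1
-> return 1

Final answer: 1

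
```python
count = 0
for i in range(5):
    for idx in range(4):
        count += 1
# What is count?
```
Trace:
  count=0
  count=1, i=0, idx=0
  count=2, i=0, idx=1
  count=3, i=0, idx=2
  count=4, i=0, idx=3
  count=5, i=1, idx=0
  count=6, i=1, idx=1
  count=7, i=1, idx=2
  count=8, i=1, idx=3
  count=9, i=2, idx=0
  count=10, i=2, idx=1
  count=11, i=2, idx=2
  count=12, i=2, idx=3
  count=13, i=3, idx=0
  count=14, i=3, idx=1
  count=15, i=3, idx=2
  count=16, i=3, idx=3
  count=17, i=4, idx=0
  count=18, i=4, idx=1
  count=19, i=4, idx=2
  count=20, i=4, idx=3

Final answer: 20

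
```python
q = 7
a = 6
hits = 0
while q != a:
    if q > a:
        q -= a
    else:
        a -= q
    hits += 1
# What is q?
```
Trace:
  q=7
  q=7, a=6
  q=7, a=6, hits=0
  q=1, a=6, hits=1
  q=1, a=5, hits=2
  q=1, a=4, hits=3
  q=1, a=3, hits=4
  q=1, a=2, hits=5
  q=1, a=1, hits=6

Final answer: 1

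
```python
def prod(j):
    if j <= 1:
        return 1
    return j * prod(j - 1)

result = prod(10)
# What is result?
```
Call trace:
prod(j=10)
  prod(j=9)
    prod(j=8)
      prod(j=7)
        prod(j=6)
          prod(j=5)
            prod(j=4)
              prod(j=3)
                prod(j=2)
                  prod(j=1)
                  -> return 1
                -> return 2
              -> return 6
            -> return 24
          -> return 120
        -> return 720
      -> return 5040
    -> return 40320
  -> return 362880
-> return 3628800

Final answer: 3628800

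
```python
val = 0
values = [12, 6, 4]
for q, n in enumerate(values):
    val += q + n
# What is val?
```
Trace:
  val=0
  val=12, q=0, n=12
  val=19, q=1, n=6
  val=25, q=2, n=4

Final answer: 25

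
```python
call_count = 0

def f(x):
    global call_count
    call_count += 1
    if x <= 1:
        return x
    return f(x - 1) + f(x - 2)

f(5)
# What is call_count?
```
Call trace (a repeated sub-call is expanded the first time; later identical calls just restate its return value):
f(x=5)
  f(x=4)
    f(x=3)
      f(x=2)
        f(x=1)
        -> return 1
        f(x=0)
        -> return 0
      -> return 1
      f(x=1)
      -> return 1
    -> return 2
    f(x=2) -> return 1  (same call as traced above)
  -> return 3
  f(x=3) -> return 2  (same call as traced above)
-> return 5

call_count is incremented once per call, so count the calls in each subtree. Let C(x) = number of calls made by f(x).
C(0) = C(1) = 1 (base case, no recursion); C(x) = 1 + C(x - 1) + C(x - 2) otherwise.
C(2) = 1 + C(1) + C(0) = 1 + 1 + 1 = 3
C(3) = 1 + C(2) + C(1) = 1 + 3 + 1 = 5
C(4) = 1 + C(3) + C(2) = 1 + 5 + 3 = 9
C(5) = 1 + C(4) + C(3) = 1 + 9 + 5 = 15
call_count = C(5) = 15

Final answer: 15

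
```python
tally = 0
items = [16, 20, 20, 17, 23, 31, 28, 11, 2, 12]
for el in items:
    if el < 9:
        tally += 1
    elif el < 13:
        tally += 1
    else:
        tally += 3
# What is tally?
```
Trace:
  tally=0
  tally=3, el=16
  tally=6, el=20
  tally=9, el=20
  tally=12, el=17
  tally=15, el=23
  tally=18, el=31
  tally=21, el=28
  tally=22, el=11
  tally=23, el=2
  tally=24, el=12

Final answer: 24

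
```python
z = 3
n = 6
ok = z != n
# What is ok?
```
Trace:
  z=3
  z=3, n=6
  z=3, n=6, ok=True

Final answer: True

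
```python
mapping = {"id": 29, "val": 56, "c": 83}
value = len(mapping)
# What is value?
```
Trace:
  mapping={'id': 29, 'val': 56, 'c': 83}
  mapping={'id': 29, 'val': 56, 'c': 83}, value=3

Final answer: 3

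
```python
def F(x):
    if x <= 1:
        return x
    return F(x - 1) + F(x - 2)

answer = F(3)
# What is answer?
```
Call trace:
F(x=3)
  F(x=2)
    F(x=1)
    -> return 1
    F(x=0)
    -> return 0
  -> return 1
  F(x=1)
  -> return 1
-> return 2

Final answer: 2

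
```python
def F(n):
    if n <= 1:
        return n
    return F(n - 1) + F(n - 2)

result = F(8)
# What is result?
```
Call trace (a repeated sub-call is expanded the first time; later identical calls just restate its return value):
F(n=8)
  F(n=7)
    F(n=6)
      F(n=5)
        F(n=4)
          F(n=3)
            F(n=2)
              F(n=1)
              -> return 1
              F(n=0)
              -> return 0
            -> return 1
            F(n=1)
            -> return 1
          -> return 2
          F(n=2) -> return 1  (same call as traced above)
        -> return 3
        F(n=3) -> return 2  (same call as traced above)
      -> return 5
      F(n=4) -> return 3  (same call as traced above)
    -> return 8
    F(n=5) -> return 5  (same call as traced above)
  -> return 13
  F(n=6) -> return 8  (same call as traced above)
-> return 21

Final answer: 21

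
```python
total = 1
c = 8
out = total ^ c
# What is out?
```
Trace:
  total=1
  total=1, c=8
  total=1, c=8, out=9

Final answer: 9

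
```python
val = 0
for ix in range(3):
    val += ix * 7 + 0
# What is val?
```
Trace:
  val=0
  val=0, ix=0
  val=7, ix=1
  val=21, ix=2

Final answer: 21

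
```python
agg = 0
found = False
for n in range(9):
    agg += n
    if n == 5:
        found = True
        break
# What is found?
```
Trace:
  agg=0
  agg=0, found=False
  agg=0, found=False, n=0
  agg=1, found=False, n=1
  agg=3, found=False, n=2
  agg=6, found=False, n=3
  agg=10, found=False, n=4
  agg=15, found=True, n=5

Final answer: True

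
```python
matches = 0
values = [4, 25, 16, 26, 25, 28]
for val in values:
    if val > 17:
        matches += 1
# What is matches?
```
Trace:
  matches=0
  matches=0, val=4
  matches=1, val=25
  matches=1, val=16
  matches=2, val=26
  matches=3, val=25
  matches=4, val=28

Final answer: 4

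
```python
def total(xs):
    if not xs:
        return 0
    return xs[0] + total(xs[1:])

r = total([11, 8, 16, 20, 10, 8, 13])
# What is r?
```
Call trace:
total(xs=[11, 8, 16, 20, 10, 8, 13])
  total(xs=[8, 16, 20, 10, 8, 13])
    total(xs=[16, 20, 10, 8, 13])
      total(xs=[20, 10, 8, 13])
        total(xs=[10, 8, 13])
          total(xs=[8, 13])
            total(xs=[13])
              total(xs=[])
              -> return 0
            -> return 13
          -> return 21
        -> return 31
      -> return 51
    -> return 67
  -> return 75
-> return 86

Final answer: 86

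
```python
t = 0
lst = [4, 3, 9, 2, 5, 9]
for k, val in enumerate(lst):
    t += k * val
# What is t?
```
Trace:
  t=0
  t=0, k=0, val=4
  t=3, k=1, val=3
  t=21, k=2, val=9
  t=27, k=3, val=2
  t=47, k=4, val=5
  t=92, k=5, val=9

Final answer: 92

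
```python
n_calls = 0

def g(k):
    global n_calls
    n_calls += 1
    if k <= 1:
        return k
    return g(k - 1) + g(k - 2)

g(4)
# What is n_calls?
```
Call trace (a repeated sub-call is expanded the first time; later identical calls just restate its return value):
g(k=4)
  g(k=3)
    g(k=2)
      g(k=1)
      -> return 1
      g(k=0)
      -> return 0
    -> return 1
    g(k=1)
    -> return 1
  -> return 2
  g(k=2) -> return 1  (same call as traced above)
-> return 3

n_calls is incremented once per call, so count the calls in each subtree. Let C(k) = number of calls made by g(k).
C(0) = C(1) = 1 (base case, no recursion); C(k) = 1 + C(k - 1) + C(k - 2) otherwise.
C(2) = 1 + C(1) + C(0) = 1 + 1 + 1 = 3
C(3) = 1 + C(2) + C(1) = 1 + 3 + 1 = 5
C(4) = 1 + C(3) + C(2) = 1 + 5 + 3 = 9
n_calls = C(4) = 9

Final answer: 9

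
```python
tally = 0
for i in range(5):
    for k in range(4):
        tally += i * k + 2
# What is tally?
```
Trace:
  tally=0
  tally=2, i=0, k=0
  tally=4, i=0, k=1
  tally=6, i=0, k=2
  tally=8, i=0, k=3
  tally=10, i=1, k=0
  tally=13, i=1, k=1
  tally=17, i=1, k=2
  tally=22, i=1, k=3
  tally=24, i=2, k=0
  tally=28, i=2, k=1
  tally=34, i=2, k=2
  tally=42, i=2, k=3
  tally=44, i=3, k=0
  tally=49, i=3, k=1
  tally=57, i=3, k=2
  tally=68, i=3, k=3
  tally=70, i=4, k=0
  tally=76, i=4, k=1
  tally=86, i=4, k=2
  tally=100, i=4, k=3

Final answer: 100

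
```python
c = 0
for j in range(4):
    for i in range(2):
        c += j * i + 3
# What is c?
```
Trace:
  c=0
  c=3, j=0, i=0
  c=6, j=0, i=1
  c=9, j=1, i=0
  c=13, j=1, i=1
  c=16, j=2, i=0
  c=21, j=2, i=1
  c=24, j=3, i=0
  c=30, j=3, i=1

Final answer: 30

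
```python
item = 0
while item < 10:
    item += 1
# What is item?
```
Trace:
  item=0
  item=1
  item=2
  item=3
  item=4
  item=5
  item=6
  item=7
  item=8
  item=9
  item=10

Final answer: 10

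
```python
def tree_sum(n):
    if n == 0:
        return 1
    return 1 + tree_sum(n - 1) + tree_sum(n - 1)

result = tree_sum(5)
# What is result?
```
Call trace (a repeated sub-call is expanded the first time; later identical calls just restate its return value):
tree_sum(n=5)
  tree_sum(n=4)
    tree_sum(n=3)
      tree_sum(n=2)
        tree_sum(n=1)
          tree_sum(n=0)
          -> return 1
          tree_sum(n=0)
          -> return 1
        -> return 3
        tree_sum(n=1) -> return 3  (same call as traced above)
      -> return 7
      tree_sum(n=2) -> return 7  (same call as traced above)
    -> return 15
    tree_sum(n=3) -> return 15  (same call as traced above)
  -> return 31
  tree_sum(n=4) -> return 31  (same call as traced above)
-> return 63

Final answer: 63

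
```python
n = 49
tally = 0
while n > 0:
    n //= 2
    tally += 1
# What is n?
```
Trace:
  n=49
  n=49, tally=0
  n=24, tally=1
  n=12, tally=2
  n=6, tally=3
  n=3, tally=4
  n=1, tally=5
  n=0, tally=6

Final answer: 0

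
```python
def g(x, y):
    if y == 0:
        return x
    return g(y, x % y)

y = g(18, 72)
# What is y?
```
Call trace:
g(x=18, y=72)
  g(x=72, y=18)
    g(x=18, y=0)
    -> return 18
  -> return 18
-> return 18

Final answer: 18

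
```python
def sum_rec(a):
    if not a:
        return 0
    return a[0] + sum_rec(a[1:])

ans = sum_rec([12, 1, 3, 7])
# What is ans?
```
Call trace:
sum_rec(a=[12, 1, 3, 7])
  sum_rec(a=[1, 3, 7])
    sum_rec(a=[3, 7])
      sum_rec(a=[7])
        sum_rec(a=[])
        -> return 0
      -> return 7
    -> return 10
  -> return 11
-> return 23

Final answer: 23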